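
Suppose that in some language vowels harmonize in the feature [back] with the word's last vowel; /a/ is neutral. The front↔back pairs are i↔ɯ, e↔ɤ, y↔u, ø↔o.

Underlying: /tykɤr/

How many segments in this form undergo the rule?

/y/ harmonizes with /ɤ/ ([+back]) → [u]
1 segment changes.

1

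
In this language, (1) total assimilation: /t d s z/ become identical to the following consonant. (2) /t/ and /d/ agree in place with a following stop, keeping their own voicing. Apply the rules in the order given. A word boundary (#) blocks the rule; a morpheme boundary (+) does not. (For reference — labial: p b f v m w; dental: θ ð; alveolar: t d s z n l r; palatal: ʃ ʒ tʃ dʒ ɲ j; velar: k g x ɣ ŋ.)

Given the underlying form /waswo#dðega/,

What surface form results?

[wawwo#ððega]

Rule 1: /s/ before /w/ → [w] (total assimilation)
Rule 1: /d/ before /ð/ → [ð] (total assimilation)
After rule 1: wawwo#ððega
Rule 2: no segment meets the rule's conditions; no change.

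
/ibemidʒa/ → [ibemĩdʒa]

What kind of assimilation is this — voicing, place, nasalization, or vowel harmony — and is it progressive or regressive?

nasalization, progressive

/i/→[ĩ].
Each target copies a feature from the preceding segment, so the direction is progressive.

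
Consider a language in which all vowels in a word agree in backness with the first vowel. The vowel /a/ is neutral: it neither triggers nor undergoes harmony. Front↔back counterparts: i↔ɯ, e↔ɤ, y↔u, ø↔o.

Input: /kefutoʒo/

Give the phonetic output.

/u/ harmonizes with /e/ ([-back]) → [y]
/o/ harmonizes with /e/ ([-back]) → [ø]
/o/ harmonizes with /e/ ([-back]) → [ø]

[kefytøʒø]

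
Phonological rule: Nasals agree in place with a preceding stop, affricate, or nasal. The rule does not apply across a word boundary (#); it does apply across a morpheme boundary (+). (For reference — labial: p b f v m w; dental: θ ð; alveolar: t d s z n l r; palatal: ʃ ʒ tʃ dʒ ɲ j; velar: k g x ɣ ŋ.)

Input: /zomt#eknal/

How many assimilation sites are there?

/n/ after /k/ (velar) → [ŋ]
1 segment changes.

1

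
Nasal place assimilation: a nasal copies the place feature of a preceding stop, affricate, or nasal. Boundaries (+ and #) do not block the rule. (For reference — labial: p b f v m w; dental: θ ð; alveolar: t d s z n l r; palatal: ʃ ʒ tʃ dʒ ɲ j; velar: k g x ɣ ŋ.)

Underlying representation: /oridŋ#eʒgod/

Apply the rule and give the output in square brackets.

[oridn#eʒgod]

/ŋ/ after /d/ (alveolar) → [n]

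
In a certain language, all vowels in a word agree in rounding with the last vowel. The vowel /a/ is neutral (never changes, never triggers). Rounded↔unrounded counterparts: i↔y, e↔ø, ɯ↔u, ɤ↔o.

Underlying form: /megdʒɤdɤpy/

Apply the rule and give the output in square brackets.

/e/ harmonizes with /y/ ([+round]) → [ø]
/ɤ/ harmonizes with /y/ ([+round]) → [o]
/ɤ/ harmonizes with /y/ ([+round]) → [o]

[møgdʒodopy]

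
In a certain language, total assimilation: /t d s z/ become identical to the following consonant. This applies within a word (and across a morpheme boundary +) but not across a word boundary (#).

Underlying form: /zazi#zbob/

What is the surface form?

[zazi#bbob]

/z/ before /b/ → [b] (total assimilation)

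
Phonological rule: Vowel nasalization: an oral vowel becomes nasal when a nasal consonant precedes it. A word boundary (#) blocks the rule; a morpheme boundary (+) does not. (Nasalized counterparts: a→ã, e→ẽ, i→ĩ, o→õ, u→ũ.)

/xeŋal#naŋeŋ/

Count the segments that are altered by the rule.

/a/ after nasal /ŋ/ → [ã]
/a/ after nasal /n/ → [ã]
/e/ after nasal /ŋ/ → [ẽ]
3 segments change.

3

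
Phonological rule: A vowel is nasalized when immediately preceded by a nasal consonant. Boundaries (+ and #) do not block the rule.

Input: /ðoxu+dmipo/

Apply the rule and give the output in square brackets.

[ðoxu+dmĩpo]

/i/ after nasal /m/ → [ĩ]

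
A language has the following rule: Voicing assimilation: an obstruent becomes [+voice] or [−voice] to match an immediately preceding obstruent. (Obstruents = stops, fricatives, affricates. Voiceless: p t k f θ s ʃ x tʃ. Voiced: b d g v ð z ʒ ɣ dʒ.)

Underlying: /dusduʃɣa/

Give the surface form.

/d/ after /s/ (voiceless) → [t]
/ɣ/ after /ʃ/ (voiceless) → [x]

[dustuʃxa]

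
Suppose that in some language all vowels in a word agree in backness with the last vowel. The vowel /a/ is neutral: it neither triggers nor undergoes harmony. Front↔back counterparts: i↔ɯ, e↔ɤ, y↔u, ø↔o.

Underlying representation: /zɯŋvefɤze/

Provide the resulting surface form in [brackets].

[ziŋvefeze]

/ɯ/ harmonizes with /e/ ([-back]) → [i]
/ɤ/ harmonizes with /e/ ([-back]) → [e]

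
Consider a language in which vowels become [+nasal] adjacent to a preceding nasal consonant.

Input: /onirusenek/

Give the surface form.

/i/ after nasal /n/ → [ĩ]
/e/ after nasal /n/ → [ẽ]

[onĩrusenẽk]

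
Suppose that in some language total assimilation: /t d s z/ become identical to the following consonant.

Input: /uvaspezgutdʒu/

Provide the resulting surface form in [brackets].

/s/ before /p/ → [p] (total assimilation)
/z/ before /g/ → [g] (total assimilation)
/t/ before /dʒ/ → [dʒ] (total assimilation)

[uvappeggudʒdʒu]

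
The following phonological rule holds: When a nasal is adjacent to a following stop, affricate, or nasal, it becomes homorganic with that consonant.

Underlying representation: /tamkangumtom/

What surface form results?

/m/ before /k/ (velar) → [ŋ]
/n/ before /g/ (velar) → [ŋ]
/m/ before /t/ (alveolar) → [n]

[taŋkaŋguntom]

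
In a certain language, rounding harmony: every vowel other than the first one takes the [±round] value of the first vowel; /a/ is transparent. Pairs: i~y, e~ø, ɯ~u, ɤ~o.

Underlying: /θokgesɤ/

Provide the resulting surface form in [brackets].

/e/ harmonizes with /o/ ([+round]) → [ø]
/ɤ/ harmonizes with /o/ ([+round]) → [o]

[θokgøso]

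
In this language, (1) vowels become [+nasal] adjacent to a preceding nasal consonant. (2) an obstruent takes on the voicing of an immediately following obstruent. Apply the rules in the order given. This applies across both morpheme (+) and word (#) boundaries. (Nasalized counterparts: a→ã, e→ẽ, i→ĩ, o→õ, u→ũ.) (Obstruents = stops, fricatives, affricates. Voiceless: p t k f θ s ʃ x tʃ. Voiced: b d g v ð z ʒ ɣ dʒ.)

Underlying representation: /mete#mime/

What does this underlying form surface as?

[mẽte#mĩmẽ]

Rule 1: /e/ after nasal /m/ → [ẽ]
Rule 1: /i/ after nasal /m/ → [ĩ]
Rule 1: /e/ after nasal /m/ → [ẽ]
After rule 1: mẽte#mĩmẽ
Rule 2: no segment meets the rule's conditions; no change.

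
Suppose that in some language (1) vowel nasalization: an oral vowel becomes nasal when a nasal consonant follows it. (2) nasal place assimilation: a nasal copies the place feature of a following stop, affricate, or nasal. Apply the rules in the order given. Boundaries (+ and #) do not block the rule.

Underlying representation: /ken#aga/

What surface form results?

Rule 1: /e/ before nasal /n/ → [ẽ]
After rule 1: kẽn#aga
Rule 2: no segment meets the rule's conditions; no change.

[kẽn#aga]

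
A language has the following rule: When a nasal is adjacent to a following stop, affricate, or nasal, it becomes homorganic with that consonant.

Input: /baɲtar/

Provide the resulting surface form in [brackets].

[bantar]

/ɲ/ before /t/ (alveolar) → [n]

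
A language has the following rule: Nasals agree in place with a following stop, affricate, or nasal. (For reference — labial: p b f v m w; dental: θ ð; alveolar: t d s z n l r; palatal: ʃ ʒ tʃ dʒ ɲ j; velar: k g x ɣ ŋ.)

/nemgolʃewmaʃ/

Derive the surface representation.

[neŋgolʃewmaʃ]

/m/ before /g/ (velar) → [ŋ]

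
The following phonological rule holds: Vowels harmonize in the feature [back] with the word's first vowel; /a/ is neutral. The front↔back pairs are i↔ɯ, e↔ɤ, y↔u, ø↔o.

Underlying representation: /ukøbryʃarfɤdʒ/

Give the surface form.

/ø/ harmonizes with /u/ ([+back]) → [o]
/y/ harmonizes with /u/ ([+back]) → [u]

[ukobruʃarfɤdʒ]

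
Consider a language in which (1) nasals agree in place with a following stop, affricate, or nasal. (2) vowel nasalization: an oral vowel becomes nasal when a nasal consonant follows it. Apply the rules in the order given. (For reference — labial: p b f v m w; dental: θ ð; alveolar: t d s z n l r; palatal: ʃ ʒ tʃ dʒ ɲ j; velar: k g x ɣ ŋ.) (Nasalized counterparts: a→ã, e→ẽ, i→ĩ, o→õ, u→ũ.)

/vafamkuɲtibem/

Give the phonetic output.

Rule 1: /m/ before /k/ (velar) → [ŋ]
Rule 1: /ɲ/ before /t/ (alveolar) → [n]
After rule 1: vafaŋkuntibem
Rule 2: /a/ before nasal /ŋ/ → [ã]
Rule 2: /u/ before nasal /n/ → [ũ]
Rule 2: /e/ before nasal /m/ → [ẽ]

[vafãŋkũntibẽm]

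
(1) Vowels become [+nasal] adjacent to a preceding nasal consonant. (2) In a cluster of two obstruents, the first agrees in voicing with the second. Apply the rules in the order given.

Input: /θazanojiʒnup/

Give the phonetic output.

[θazanõjiʒnũp]

Rule 1: /o/ after nasal /n/ → [õ]
Rule 1: /u/ after nasal /n/ → [ũ]
After rule 1: θazanõjiʒnũp
Rule 2: no segment meets the rule's conditions; no change.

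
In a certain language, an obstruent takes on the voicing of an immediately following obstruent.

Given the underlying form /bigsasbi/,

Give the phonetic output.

/g/ before /s/ (voiceless) → [k]
/s/ before /b/ (voiced) → [z]

[biksazbi]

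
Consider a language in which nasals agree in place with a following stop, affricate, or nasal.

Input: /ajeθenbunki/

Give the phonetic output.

/n/ before /b/ (labial) → [m]
/n/ before /k/ (velar) → [ŋ]

[ajeθembuŋki]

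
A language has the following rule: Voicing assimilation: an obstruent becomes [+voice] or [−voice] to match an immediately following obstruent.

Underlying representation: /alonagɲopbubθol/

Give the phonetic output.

/p/ before /b/ (voiced) → [b]
/b/ before /θ/ (voiceless) → [p]

[alonagɲobbupθol]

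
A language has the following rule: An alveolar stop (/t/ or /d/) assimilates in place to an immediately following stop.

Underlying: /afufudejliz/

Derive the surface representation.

[afufudejliz]

no segment meets the rule's conditions; no change.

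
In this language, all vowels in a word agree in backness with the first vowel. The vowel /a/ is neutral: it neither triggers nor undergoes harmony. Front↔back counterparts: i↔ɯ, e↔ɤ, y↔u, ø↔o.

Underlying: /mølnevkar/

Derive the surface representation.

[mølnevkar]

no segment meets the rule's conditions; no change.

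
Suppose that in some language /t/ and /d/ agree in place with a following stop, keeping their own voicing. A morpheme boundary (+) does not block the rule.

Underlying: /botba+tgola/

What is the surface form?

/t/ before /b/ (labial) → [p]
/t/ before /g/ (velar) → [k]

[bopba+kgola]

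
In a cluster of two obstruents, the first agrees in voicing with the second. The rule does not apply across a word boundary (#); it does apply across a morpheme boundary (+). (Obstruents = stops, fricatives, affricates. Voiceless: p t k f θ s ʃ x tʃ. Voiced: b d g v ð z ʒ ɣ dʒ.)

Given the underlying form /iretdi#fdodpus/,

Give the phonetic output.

[ireddi#vdotpus]

/t/ before /d/ (voiced) → [d]
/f/ before /d/ (voiced) → [v]
/d/ before /p/ (voiceless) → [t]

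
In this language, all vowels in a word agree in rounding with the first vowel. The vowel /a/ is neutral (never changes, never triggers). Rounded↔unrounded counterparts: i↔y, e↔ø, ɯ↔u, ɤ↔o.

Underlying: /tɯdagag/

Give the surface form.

[tɯdagag]

no segment meets the rule's conditions; no change.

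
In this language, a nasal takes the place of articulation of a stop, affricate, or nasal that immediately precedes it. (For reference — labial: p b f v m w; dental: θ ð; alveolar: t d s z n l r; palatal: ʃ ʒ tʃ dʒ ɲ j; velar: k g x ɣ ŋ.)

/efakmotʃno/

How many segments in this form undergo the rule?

2

/m/ after /k/ (velar) → [ŋ]
/n/ after /tʃ/ (palatal) → [ɲ]
2 segments change.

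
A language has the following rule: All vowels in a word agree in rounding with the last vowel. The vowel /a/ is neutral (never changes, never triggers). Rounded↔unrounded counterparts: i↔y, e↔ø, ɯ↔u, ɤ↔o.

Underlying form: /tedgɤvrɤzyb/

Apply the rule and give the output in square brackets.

/e/ harmonizes with /y/ ([+round]) → [ø]
/ɤ/ harmonizes with /y/ ([+round]) → [o]
/ɤ/ harmonizes with /y/ ([+round]) → [o]

[tødgovrozyb]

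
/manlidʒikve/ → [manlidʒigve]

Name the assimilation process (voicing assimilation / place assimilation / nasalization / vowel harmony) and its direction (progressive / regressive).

/k/→[g].
Each target copies a feature from the following segment, so the direction is regressive.

voicing assimilation, regressive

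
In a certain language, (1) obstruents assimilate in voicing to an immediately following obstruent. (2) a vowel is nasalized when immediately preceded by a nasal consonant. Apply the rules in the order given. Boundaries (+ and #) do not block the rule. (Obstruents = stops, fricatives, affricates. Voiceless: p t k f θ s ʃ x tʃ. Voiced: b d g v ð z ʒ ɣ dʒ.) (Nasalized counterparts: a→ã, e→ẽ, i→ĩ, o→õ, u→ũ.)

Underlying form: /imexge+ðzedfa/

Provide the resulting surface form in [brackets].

Rule 1: /x/ before /g/ (voiced) → [ɣ]
Rule 1: /d/ before /f/ (voiceless) → [t]
After rule 1: imeɣge+ðzetfa
Rule 2: /e/ after nasal /m/ → [ẽ]

[imẽɣge+ðzetfa]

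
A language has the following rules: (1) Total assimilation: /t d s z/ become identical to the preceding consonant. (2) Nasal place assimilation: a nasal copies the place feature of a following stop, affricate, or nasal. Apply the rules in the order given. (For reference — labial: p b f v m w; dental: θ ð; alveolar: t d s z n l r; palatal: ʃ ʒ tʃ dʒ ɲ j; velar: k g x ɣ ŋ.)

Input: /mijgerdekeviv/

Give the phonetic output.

[mijgerrekeviv]

Rule 1: /d/ after /r/ → [r] (total assimilation)
After rule 1: mijgerrekeviv
Rule 2: no segment meets the rule's conditions; no change.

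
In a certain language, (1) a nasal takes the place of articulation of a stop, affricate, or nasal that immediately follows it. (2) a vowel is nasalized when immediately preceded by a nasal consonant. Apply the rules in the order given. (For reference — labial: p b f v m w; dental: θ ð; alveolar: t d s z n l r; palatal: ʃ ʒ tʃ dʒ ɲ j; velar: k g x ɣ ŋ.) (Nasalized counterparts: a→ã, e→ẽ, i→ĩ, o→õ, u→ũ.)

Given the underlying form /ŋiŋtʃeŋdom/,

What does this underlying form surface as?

Rule 1: /ŋ/ before /tʃ/ (palatal) → [ɲ]
Rule 1: /ŋ/ before /d/ (alveolar) → [n]
After rule 1: ŋiɲtʃendom
Rule 2: /i/ after nasal /ŋ/ → [ĩ]

[ŋĩɲtʃendom]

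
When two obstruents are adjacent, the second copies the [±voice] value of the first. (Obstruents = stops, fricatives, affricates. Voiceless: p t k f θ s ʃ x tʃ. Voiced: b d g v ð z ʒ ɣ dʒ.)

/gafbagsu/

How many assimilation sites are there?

2

/b/ after /f/ (voiceless) → [p]
/s/ after /g/ (voiced) → [z]
2 segments change.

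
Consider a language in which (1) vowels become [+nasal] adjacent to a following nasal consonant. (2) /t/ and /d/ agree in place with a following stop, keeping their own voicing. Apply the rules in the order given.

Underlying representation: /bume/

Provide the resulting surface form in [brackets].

[bũme]

Rule 1: /u/ before nasal /m/ → [ũ]
After rule 1: bũme
Rule 2: no segment meets the rule's conditions; no change.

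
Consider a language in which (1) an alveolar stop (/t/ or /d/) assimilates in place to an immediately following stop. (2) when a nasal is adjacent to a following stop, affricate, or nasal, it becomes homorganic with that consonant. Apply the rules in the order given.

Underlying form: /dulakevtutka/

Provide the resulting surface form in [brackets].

Rule 1: /t/ before /k/ (velar) → [k]
After rule 1: dulakevtukka
Rule 2: no segment meets the rule's conditions; no change.

[dulakevtukka]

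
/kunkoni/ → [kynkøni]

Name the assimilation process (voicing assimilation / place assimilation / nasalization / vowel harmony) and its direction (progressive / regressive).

/u/→[y] /o/→[ø].
Vowels agree with the last vowel, so the harmony is regressive.

vowel harmony, regressive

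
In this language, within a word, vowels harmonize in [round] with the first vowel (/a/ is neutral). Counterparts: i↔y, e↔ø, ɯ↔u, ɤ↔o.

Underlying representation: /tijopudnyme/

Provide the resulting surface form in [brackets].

/o/ harmonizes with /i/ ([-round]) → [ɤ]
/u/ harmonizes with /i/ ([-round]) → [ɯ]
/y/ harmonizes with /i/ ([-round]) → [i]

[tijɤpɯdnime]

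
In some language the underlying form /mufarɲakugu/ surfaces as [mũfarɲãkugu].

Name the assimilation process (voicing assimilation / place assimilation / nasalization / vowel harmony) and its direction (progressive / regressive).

/u/→[ũ] /a/→[ã].
Each target copies a feature from the preceding segment, so the direction is progressive.

nasalization, progressive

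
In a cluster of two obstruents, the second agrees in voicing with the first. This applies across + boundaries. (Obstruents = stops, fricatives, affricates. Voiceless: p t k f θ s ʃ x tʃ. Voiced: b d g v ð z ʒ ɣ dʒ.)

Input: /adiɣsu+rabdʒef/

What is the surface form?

/s/ after /ɣ/ (voiced) → [z]

[adiɣzu+rabdʒef]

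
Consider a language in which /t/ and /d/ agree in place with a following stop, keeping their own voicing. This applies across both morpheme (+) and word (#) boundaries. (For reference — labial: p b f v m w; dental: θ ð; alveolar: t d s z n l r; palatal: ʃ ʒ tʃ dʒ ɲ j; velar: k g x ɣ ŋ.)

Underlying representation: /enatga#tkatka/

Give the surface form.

/t/ before /g/ (velar) → [k]
/t/ before /k/ (velar) → [k]
/t/ before /k/ (velar) → [k]

[enakga#kkakka]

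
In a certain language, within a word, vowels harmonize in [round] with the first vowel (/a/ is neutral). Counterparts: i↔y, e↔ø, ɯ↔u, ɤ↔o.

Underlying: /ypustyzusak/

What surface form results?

[ypustyzusak]

no segment meets the rule's conditions; no change.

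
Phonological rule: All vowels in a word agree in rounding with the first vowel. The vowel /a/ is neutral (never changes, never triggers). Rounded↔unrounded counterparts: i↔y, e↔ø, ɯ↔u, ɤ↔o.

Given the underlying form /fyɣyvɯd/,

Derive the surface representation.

/ɯ/ harmonizes with /y/ ([+round]) → [u]

[fyɣyvud]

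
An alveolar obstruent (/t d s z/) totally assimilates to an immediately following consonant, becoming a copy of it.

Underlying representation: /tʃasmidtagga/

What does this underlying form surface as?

[tʃammittagga]

/s/ before /m/ → [m] (total assimilation)
/d/ before /t/ → [t] (total assimilation)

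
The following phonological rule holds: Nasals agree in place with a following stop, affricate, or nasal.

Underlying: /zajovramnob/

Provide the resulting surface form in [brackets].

[zajovrannob]

/m/ before /n/ (alveolar) → [n]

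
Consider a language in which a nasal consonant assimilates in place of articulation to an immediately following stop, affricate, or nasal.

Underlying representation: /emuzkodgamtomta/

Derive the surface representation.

/m/ before /t/ (alveolar) → [n]
/m/ before /t/ (alveolar) → [n]

[emuzkodgantonta]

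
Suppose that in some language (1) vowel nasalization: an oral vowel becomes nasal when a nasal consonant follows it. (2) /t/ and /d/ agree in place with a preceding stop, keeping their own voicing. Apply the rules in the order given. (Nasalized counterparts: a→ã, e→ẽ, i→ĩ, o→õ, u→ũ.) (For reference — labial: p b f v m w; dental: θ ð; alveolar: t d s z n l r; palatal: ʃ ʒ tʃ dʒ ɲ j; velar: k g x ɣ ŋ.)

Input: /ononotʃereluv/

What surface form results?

[õnõnotʃereluv]

Rule 1: /o/ before nasal /n/ → [õ]
Rule 1: /o/ before nasal /n/ → [õ]
After rule 1: õnõnotʃereluv
Rule 2: no segment meets the rule's conditions; no change.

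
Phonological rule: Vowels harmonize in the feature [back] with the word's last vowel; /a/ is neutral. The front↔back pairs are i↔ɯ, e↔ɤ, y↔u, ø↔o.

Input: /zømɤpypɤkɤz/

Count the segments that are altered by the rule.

2

/ø/ harmonizes with /ɤ/ ([+back]) → [o]
/y/ harmonizes with /ɤ/ ([+back]) → [u]
2 segments change.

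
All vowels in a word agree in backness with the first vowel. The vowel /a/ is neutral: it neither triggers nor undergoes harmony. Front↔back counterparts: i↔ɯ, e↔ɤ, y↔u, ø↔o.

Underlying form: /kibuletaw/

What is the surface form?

[kibyletaw]

/u/ harmonizes with /i/ ([-back]) → [y]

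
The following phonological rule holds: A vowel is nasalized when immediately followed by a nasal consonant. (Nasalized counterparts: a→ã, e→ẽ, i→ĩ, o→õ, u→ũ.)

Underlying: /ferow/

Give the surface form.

no segment meets the rule's conditions; no change.

[ferow]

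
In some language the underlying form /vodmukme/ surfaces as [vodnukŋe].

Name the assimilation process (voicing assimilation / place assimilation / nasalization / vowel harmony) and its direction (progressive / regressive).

place assimilation, progressive

/m/→[n] /m/→[ŋ].
Each target copies a feature from the preceding segment, so the direction is progressive.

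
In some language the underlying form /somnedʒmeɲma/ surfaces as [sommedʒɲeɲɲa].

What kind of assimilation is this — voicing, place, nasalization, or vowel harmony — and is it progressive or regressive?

place assimilation, progressive

/n/→[m] /m/→[ɲ] /m/→[ɲ].
Each target copies a feature from the preceding segment, so the direction is progressive.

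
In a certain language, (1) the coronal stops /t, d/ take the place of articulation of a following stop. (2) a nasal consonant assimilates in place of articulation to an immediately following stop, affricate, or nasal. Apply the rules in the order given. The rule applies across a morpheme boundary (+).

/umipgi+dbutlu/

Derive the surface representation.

Rule 1: /d/ before /b/ (labial) → [b]
After rule 1: umipgi+bbutlu
Rule 2: no segment meets the rule's conditions; no change.

[umipgi+bbutlu]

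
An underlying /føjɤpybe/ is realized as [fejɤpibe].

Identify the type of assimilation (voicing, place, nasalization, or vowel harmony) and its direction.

vowel harmony, regressive

/ø/→[e] /y/→[i].
Vowels agree with the last vowel, so the harmony is regressive.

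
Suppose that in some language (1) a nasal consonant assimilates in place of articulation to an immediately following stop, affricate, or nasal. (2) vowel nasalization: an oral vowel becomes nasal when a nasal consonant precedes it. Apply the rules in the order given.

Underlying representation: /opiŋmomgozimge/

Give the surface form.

[opimmõŋgoziŋge]

Rule 1: /ŋ/ before /m/ (labial) → [m]
Rule 1: /m/ before /g/ (velar) → [ŋ]
Rule 1: /m/ before /g/ (velar) → [ŋ]
After rule 1: opimmoŋgoziŋge
Rule 2: /o/ after nasal /m/ → [õ]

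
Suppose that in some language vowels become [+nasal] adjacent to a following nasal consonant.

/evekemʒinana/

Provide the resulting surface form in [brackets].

/e/ before nasal /m/ → [ẽ]
/i/ before nasal /n/ → [ĩ]
/a/ before nasal /n/ → [ã]

[evekẽmʒĩnãna]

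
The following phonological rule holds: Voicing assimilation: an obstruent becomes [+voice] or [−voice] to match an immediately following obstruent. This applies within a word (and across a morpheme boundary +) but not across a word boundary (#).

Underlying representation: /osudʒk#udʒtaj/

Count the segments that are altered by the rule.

/dʒ/ before /k/ (voiceless) → [tʃ]
/dʒ/ before /t/ (voiceless) → [tʃ]
2 segments change.

2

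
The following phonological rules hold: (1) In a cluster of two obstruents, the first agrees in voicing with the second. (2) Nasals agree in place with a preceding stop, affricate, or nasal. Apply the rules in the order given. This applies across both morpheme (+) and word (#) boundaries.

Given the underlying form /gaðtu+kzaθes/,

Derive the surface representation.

Rule 1: /ð/ before /t/ (voiceless) → [θ]
Rule 1: /k/ before /z/ (voiced) → [g]
After rule 1: gaθtu+gzaθes
Rule 2: no segment meets the rule's conditions; no change.

[gaθtu+gzaθes]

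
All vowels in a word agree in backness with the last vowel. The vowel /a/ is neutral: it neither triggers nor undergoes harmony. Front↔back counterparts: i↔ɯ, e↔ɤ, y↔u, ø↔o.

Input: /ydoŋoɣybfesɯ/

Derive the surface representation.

[udoŋoɣubfɤsɯ]

/y/ harmonizes with /ɯ/ ([+back]) → [u]
/y/ harmonizes with /ɯ/ ([+back]) → [u]
/e/ harmonizes with /ɯ/ ([+back]) → [ɤ]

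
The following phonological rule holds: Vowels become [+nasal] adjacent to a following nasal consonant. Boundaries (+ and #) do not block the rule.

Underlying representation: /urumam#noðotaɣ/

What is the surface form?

/u/ before nasal /m/ → [ũ]
/a/ before nasal /m/ → [ã]

[urũmãm#noðotaɣ]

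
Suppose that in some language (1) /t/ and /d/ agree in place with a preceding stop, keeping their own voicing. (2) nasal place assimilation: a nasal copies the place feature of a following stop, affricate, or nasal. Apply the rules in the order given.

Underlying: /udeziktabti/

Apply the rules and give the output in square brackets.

Rule 1: /t/ after /k/ (velar) → [k]
Rule 1: /t/ after /b/ (labial) → [p]
After rule 1: udezikkabpi
Rule 2: no segment meets the rule's conditions; no change.

[udezikkabpi]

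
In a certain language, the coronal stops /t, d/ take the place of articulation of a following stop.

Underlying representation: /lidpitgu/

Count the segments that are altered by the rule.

/d/ before /p/ (labial) → [b]
/t/ before /g/ (velar) → [k]
2 segments change.

2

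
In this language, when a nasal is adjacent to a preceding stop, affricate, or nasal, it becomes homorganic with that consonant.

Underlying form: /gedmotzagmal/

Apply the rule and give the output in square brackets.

/m/ after /d/ (alveolar) → [n]
/m/ after /g/ (velar) → [ŋ]

[gednotzagŋal]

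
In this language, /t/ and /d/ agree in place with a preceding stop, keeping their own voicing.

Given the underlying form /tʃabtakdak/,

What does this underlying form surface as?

/t/ after /b/ (labial) → [p]
/d/ after /k/ (velar) → [g]

[tʃabpakgak]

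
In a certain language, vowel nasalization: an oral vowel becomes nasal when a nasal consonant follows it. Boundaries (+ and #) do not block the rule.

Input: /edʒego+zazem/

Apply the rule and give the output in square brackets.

/e/ before nasal /m/ → [ẽ]

[edʒego+zazẽm]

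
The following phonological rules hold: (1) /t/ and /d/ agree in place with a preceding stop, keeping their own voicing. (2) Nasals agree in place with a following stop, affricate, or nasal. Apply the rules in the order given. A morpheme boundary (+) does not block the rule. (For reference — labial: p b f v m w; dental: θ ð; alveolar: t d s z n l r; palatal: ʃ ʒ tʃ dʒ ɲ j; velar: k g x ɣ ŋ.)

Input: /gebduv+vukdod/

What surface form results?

[gebbuv+vukgod]

Rule 1: /d/ after /b/ (labial) → [b]
Rule 1: /d/ after /k/ (velar) → [g]
After rule 1: gebbuv+vukgod
Rule 2: no segment meets the rule's conditions; no change.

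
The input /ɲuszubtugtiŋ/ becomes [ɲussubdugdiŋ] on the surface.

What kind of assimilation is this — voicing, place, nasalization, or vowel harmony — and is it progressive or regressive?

voicing assimilation, progressive

/z/→[s] /t/→[d] /t/→[d].
Each target copies a feature from the preceding segment, so the direction is progressive.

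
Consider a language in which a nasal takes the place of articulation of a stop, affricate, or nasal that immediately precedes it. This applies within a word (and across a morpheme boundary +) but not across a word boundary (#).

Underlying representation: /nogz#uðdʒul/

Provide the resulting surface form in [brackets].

[nogz#uðdʒul]

no segment meets the rule's conditions; no change.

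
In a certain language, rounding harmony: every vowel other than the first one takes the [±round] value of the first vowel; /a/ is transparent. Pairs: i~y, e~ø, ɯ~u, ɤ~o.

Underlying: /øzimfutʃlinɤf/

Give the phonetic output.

[øzymfutʃlynof]

/i/ harmonizes with /ø/ ([+round]) → [y]
/i/ harmonizes with /ø/ ([+round]) → [y]
/ɤ/ harmonizes with /ø/ ([+round]) → [o]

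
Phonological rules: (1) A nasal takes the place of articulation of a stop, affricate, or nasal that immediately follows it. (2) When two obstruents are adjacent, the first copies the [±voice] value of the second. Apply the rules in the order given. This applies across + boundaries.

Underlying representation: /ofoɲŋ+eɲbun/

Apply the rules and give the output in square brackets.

Rule 1: /ɲ/ before /ŋ/ (velar) → [ŋ]
Rule 1: /ɲ/ before /b/ (labial) → [m]
After rule 1: ofoŋŋ+embun
Rule 2: no segment meets the rule's conditions; no change.

[ofoŋŋ+embun]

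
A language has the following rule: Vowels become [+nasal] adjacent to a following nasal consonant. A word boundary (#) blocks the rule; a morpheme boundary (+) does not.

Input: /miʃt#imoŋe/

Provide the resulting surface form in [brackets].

[miʃt#ĩmõŋe]

/i/ before nasal /m/ → [ĩ]
/o/ before nasal /ŋ/ → [õ]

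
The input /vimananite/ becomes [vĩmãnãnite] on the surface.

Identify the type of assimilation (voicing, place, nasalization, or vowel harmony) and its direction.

/i/→[ĩ] /a/→[ã] /a/→[ã].
Each target copies a feature from the following segment, so the direction is regressive.

nasalization, regressive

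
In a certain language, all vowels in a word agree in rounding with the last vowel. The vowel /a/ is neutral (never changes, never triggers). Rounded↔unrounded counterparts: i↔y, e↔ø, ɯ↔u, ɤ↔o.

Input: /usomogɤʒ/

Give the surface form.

/u/ harmonizes with /ɤ/ ([-round]) → [ɯ]
/o/ harmonizes with /ɤ/ ([-round]) → [ɤ]
/o/ harmonizes with /ɤ/ ([-round]) → [ɤ]

[ɯsɤmɤgɤʒ]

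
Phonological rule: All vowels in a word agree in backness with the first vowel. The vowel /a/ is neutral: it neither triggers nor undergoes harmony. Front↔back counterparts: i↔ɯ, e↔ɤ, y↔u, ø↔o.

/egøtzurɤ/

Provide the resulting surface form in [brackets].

[egøtzyre]

/u/ harmonizes with /e/ ([-back]) → [y]
/ɤ/ harmonizes with /e/ ([-back]) → [e]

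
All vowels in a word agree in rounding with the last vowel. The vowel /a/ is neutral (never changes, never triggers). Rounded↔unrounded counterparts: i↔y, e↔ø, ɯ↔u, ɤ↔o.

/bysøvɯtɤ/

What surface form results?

/y/ harmonizes with /ɤ/ ([-round]) → [i]
/ø/ harmonizes with /ɤ/ ([-round]) → [e]

[bisevɯtɤ]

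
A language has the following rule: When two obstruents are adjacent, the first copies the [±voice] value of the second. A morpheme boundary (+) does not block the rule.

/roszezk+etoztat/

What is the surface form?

/s/ before /z/ (voiced) → [z]
/z/ before /k/ (voiceless) → [s]
/z/ before /t/ (voiceless) → [s]

[rozzesk+etostat]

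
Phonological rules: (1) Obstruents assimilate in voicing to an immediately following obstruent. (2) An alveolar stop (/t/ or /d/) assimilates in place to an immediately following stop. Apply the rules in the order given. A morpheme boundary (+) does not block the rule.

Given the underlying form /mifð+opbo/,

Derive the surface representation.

[mivð+obbo]

Rule 1: /f/ before /ð/ (voiced) → [v]
Rule 1: /p/ before /b/ (voiced) → [b]
After rule 1: mivð+obbo
Rule 2: no segment meets the rule's conditions; no change.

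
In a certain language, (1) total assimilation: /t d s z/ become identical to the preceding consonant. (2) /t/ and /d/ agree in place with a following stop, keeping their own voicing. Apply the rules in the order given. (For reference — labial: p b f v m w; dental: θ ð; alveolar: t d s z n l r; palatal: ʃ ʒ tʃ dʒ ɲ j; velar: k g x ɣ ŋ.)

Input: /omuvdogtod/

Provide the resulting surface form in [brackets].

[omuvvoggod]

Rule 1: /d/ after /v/ → [v] (total assimilation)
Rule 1: /t/ after /g/ → [g] (total assimilation)
After rule 1: omuvvoggod
Rule 2: no segment meets the rule's conditions; no change.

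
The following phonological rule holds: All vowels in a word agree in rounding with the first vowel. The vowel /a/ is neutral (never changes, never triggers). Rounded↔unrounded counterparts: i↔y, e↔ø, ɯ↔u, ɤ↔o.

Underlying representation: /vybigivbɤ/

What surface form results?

/i/ harmonizes with /y/ ([+round]) → [y]
/i/ harmonizes with /y/ ([+round]) → [y]
/ɤ/ harmonizes with /y/ ([+round]) → [o]

[vybygyvbo]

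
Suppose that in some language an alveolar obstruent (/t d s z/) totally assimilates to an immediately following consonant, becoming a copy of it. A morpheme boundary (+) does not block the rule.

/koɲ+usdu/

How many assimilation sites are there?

/s/ before /d/ → [d] (total assimilation)
1 segment changes.

1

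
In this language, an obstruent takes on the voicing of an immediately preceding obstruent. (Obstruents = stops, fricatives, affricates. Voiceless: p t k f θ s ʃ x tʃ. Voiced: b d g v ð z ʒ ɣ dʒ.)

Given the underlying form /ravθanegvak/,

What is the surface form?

[ravðanegvak]

/θ/ after /v/ (voiced) → [ð]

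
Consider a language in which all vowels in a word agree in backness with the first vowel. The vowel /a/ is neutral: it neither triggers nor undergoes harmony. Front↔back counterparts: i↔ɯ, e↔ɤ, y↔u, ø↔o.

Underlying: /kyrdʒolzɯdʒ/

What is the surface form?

[kyrdʒølzidʒ]

/o/ harmonizes with /y/ ([-back]) → [ø]
/ɯ/ harmonizes with /y/ ([-back]) → [i]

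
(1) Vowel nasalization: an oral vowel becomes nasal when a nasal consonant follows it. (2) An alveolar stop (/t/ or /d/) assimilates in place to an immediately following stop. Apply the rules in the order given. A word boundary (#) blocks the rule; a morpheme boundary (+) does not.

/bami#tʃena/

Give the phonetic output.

[bãmi#tʃẽna]

Rule 1: /a/ before nasal /m/ → [ã]
Rule 1: /e/ before nasal /n/ → [ẽ]
After rule 1: bãmi#tʃẽna
Rule 2: no segment meets the rule's conditions; no change.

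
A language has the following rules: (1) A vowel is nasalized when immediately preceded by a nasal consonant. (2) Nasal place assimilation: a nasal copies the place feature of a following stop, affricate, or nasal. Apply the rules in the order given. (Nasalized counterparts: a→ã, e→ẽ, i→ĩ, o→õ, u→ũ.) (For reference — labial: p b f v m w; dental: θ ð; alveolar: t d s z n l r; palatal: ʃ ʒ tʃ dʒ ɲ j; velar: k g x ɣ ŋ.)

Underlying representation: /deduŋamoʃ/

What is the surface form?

Rule 1: /a/ after nasal /ŋ/ → [ã]
Rule 1: /o/ after nasal /m/ → [õ]
After rule 1: deduŋãmõʃ
Rule 2: no segment meets the rule's conditions; no change.

[deduŋãmõʃ]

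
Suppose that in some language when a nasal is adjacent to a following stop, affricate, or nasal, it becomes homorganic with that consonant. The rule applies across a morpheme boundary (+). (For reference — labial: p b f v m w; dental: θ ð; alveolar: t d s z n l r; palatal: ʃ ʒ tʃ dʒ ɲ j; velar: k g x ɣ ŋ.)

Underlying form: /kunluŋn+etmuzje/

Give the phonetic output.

[kunlunn+etmuzje]

/ŋ/ before /n/ (alveolar) → [n]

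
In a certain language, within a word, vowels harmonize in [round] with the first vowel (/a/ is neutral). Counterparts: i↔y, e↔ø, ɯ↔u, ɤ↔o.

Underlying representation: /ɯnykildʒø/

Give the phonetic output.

[ɯnikildʒe]

/y/ harmonizes with /ɯ/ ([-round]) → [i]
/ø/ harmonizes with /ɯ/ ([-round]) → [e]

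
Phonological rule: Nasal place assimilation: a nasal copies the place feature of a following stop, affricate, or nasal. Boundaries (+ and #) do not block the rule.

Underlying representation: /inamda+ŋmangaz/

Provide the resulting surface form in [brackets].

/m/ before /d/ (alveolar) → [n]
/ŋ/ before /m/ (labial) → [m]
/n/ before /g/ (velar) → [ŋ]

[inanda+mmaŋgaz]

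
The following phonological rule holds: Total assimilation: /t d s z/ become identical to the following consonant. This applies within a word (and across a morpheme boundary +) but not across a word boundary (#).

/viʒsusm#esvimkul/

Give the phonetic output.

/s/ before /m/ → [m] (total assimilation)
/s/ before /v/ → [v] (total assimilation)

[viʒsumm#evvimkul]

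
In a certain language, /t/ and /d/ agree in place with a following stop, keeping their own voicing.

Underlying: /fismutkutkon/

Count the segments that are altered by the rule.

2

/t/ before /k/ (velar) → [k]
/t/ before /k/ (velar) → [k]
2 segments change.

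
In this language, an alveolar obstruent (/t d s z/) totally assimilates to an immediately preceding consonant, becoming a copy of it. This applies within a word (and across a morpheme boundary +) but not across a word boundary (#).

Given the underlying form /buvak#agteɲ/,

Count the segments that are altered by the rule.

1

/t/ after /g/ → [g] (total assimilation)
1 segment changes.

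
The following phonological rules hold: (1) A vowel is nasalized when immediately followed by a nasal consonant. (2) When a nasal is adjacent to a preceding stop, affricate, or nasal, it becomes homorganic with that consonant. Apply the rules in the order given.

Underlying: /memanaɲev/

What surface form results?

[mẽmãnãɲev]

Rule 1: /e/ before nasal /m/ → [ẽ]
Rule 1: /a/ before nasal /n/ → [ã]
Rule 1: /a/ before nasal /ɲ/ → [ã]
After rule 1: mẽmãnãɲev
Rule 2: no segment meets the rule's conditions; no change.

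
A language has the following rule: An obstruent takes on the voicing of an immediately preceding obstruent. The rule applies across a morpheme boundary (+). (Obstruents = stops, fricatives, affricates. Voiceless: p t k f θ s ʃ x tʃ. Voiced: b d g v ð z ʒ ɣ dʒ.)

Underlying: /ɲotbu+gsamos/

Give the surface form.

[ɲotpu+gzamos]

/b/ after /t/ (voiceless) → [p]
/s/ after /g/ (voiced) → [z]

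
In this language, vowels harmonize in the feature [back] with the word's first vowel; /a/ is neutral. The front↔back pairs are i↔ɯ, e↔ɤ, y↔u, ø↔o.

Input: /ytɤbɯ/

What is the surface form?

[ytebi]

/ɤ/ harmonizes with /y/ ([-back]) → [e]
/ɯ/ harmonizes with /y/ ([-back]) → [i]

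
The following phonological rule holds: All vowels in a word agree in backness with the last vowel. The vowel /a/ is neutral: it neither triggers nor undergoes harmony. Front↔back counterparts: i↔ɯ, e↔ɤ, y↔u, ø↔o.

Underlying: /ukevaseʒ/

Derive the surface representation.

[ykevaseʒ]

/u/ harmonizes with /e/ ([-back]) → [y]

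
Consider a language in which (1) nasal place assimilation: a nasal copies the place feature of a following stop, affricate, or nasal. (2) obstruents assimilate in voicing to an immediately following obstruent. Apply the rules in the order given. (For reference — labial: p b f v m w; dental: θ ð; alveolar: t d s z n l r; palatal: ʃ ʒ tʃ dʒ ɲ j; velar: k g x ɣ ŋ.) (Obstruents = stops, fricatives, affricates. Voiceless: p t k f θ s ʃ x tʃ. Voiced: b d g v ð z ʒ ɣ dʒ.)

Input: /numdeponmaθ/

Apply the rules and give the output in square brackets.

[nundepommaθ]

Rule 1: /m/ before /d/ (alveolar) → [n]
Rule 1: /n/ before /m/ (labial) → [m]
After rule 1: nundepommaθ
Rule 2: no segment meets the rule's conditions; no change.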